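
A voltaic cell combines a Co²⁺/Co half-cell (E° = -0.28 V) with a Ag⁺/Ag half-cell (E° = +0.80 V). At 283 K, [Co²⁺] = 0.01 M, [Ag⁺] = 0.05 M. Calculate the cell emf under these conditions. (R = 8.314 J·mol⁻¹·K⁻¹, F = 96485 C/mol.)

The Ag⁺/Ag couple has the higher reduction potential and acts as the cathode, so E°_cell = +0.80 − (-0.28) = 1.08 V.
Balancing electrons gives n = 2; the reaction quotient is Q = [Co²⁺]/[Ag⁺]^2 = 4.00.
E = E° − (RT/nF) ln Q = 1.08 − (8.314×283)/(2×96485) × (1.386) = 1.080 − 0.017 = 1.063 V.

1.06 V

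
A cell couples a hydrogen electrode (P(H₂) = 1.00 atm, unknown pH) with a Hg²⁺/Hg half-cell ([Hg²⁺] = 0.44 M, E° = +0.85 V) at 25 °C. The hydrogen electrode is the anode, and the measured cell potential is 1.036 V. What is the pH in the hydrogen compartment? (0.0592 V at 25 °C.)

pH = 3.32

E°_cell = 0.85 V and n = 2.
log Q = n(E° − E)/0.0592 = 2×(0.85 − 1.036)/0.0592 = -6.284.
With Q = [H⁺]^2 / ([Hg²⁺]·P(H₂)), solving for [H⁺] gives log[H⁺] = -3.320, so pH = 3.32.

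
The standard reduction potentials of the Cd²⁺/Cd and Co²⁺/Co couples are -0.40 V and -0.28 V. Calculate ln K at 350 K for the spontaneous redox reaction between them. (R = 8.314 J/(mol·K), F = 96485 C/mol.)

E°_cell = -0.28 − (-0.40) = 0.12 V, with n = 2 electrons transferred.
At equilibrium E = 0, so the Nernst equation gives ln K = nFE°/RT = (2)(96485)(0.12)/((8.314)(350)) = 7.96.

ln K = 8.0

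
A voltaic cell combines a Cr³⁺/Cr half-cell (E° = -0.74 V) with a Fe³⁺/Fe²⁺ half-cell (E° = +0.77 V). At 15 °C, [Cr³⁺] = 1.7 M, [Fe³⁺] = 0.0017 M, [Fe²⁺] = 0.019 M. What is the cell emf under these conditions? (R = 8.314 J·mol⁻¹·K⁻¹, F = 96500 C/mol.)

The Fe³⁺/Fe²⁺ couple has the higher reduction potential and acts as the cathode, so E°_cell = +0.77 − (-0.74) = 1.51 V.
Balancing electrons gives n = 3; the reaction quotient is Q = [Cr³⁺]·[Fe²⁺]^3/[Fe³⁺]^3 = 2370.
E = E° − (RT/nF) ln Q = 1.51 − (8.314×288)/(3×96500) × (7.772) = 1.510 − 0.064 = 1.446 V.

1.45 V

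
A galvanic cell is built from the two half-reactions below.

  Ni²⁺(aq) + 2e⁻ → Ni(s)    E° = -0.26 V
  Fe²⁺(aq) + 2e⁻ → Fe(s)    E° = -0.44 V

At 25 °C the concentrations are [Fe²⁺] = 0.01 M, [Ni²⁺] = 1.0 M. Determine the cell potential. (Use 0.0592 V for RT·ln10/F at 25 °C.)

The Ni²⁺/Ni couple has the higher reduction potential and acts as the cathode, so E°_cell = -0.26 − (-0.44) = 0.18 V.
Balancing electrons gives n = 2; the reaction quotient is Q = [Fe²⁺]/[Ni²⁺] = 0.0100.
At 25 °C, E = E° − (0.0592/n) log Q = 0.18 − (0.0592/2)(-2.000) = 0.180 + 0.059 = 0.239 V.

0.239 V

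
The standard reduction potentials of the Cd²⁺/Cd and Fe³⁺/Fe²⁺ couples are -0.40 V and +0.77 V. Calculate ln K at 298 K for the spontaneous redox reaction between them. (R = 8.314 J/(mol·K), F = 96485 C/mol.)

ln K = 91.1

E°_cell = +0.77 − (-0.40) = 1.17 V, with n = 2 electrons transferred.
At equilibrium E = 0, so the Nernst equation gives ln K = nFE°/RT = (2)(96485)(1.17)/((8.314)(298)) = 91.13.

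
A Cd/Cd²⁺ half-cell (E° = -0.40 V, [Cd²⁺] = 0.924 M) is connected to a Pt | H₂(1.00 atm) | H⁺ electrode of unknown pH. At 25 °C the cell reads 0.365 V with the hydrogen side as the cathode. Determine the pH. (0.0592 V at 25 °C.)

pH = 0.61

E°_cell = 0.40 V and n = 2.
log Q = n(E° − E)/0.0592 = 2×(0.40 − 0.365)/0.0592 = 1.182.
With Q = [Cd²⁺]·P(H₂) / [H⁺]^2, solving for [H⁺] gives log[H⁺] = -0.608, so pH = 0.61.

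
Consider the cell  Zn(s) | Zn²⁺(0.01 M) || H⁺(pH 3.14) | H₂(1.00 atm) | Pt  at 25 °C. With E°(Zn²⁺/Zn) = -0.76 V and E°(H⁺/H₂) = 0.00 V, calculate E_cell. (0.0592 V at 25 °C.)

0.63 V

The hydrogen couple is the cathode, so E°_cell = 0.76 V; n = 2.
[H⁺] = 10^(−3.14) = 7.2 × 10^-4 M, and Q = [Zn²⁺]·P(H₂) / [H⁺]^2 = 1.91 × 10^4.
E = E° − (0.0592/2) log Q = 0.76 − (0.0592/2)(4.280) = 0.633 V.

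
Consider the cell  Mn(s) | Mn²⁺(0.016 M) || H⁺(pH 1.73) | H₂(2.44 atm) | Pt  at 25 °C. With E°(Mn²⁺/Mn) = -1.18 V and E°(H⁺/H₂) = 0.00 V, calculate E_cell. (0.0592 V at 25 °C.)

The hydrogen couple is the cathode, so E°_cell = 1.18 V; n = 2.
[H⁺] = 10^(−1.73) = 0.019 M, and Q = [Mn²⁺]·P(H₂) / [H⁺]^2 = 113.
E = E° − (0.0592/2) log Q = 1.18 − (0.0592/2)(2.052) = 1.119 V.

1.12 V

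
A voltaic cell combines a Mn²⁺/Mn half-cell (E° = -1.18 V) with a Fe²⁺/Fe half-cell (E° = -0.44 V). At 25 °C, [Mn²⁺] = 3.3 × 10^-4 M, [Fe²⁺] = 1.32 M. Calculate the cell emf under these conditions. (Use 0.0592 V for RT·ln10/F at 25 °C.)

The Fe²⁺/Fe couple has the higher reduction potential and acts as the cathode, so E°_cell = -0.44 − (-1.18) = 0.74 V.
Balancing electrons gives n = 2; the reaction quotient is Q = [Mn²⁺]/[Fe²⁺] = 2.5 × 10^-4.
At 25 °C, E = E° − (0.0592/n) log Q = 0.74 − (0.0592/2)(-3.602) = 0.740 + 0.107 = 0.847 V.

0.847 V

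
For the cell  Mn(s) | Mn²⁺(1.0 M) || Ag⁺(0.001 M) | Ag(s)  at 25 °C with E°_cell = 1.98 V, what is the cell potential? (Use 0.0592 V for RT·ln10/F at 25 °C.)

1.80 V

Balancing electrons gives n = 2; the reaction quotient is Q = [Mn²⁺]/[Ag⁺]^2 = 1 × 10^6.
At 25 °C, E = E° − (0.0592/n) log Q = 1.98 − (0.0592/2)(6.000) = 1.980 − 0.178 = 1.802 V.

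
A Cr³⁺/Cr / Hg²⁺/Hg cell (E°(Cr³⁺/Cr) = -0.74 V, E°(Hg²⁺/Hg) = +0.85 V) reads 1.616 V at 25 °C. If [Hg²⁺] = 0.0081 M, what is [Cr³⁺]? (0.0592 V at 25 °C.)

From the Nernst equation, log Q = n(E° − E)/0.0592 = 6(1.59 − 1.616)/0.0592 = -2.635, so Q = 0.00232.
With Q = [Cr³⁺]^2/[Hg²⁺]^3 and the known concentrations, [Cr³⁺]^2 in the numerator gives [Cr³⁺] = 3.5 × 10^-5 M.

3.5 × 10^-5 M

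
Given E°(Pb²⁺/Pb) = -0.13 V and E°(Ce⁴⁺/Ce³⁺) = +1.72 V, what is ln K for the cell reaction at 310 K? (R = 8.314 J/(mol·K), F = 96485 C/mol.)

E°_cell = +1.72 − (-0.13) = 1.85 V, with n = 2 electrons transferred.
At equilibrium E = 0, so the Nernst equation gives ln K = nFE°/RT = (2)(96485)(1.85)/((8.314)(310)) = 138.51.

ln K = 138.5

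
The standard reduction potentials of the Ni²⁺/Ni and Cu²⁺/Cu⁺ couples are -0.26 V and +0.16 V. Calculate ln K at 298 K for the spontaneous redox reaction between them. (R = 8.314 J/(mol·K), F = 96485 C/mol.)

E°_cell = +0.16 − (-0.26) = 0.42 V, with n = 2 electrons transferred.
At equilibrium E = 0, so the Nernst equation gives ln K = nFE°/RT = (2)(96485)(0.42)/((8.314)(298)) = 32.71.

ln K = 32.7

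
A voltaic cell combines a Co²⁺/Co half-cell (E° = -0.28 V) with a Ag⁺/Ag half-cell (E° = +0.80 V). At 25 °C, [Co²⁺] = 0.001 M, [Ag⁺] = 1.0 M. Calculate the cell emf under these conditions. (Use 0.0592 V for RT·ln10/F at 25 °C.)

1.17 V

The Ag⁺/Ag couple has the higher reduction potential and acts as the cathode, so E°_cell = +0.80 − (-0.28) = 1.08 V.
Balancing electrons gives n = 2; the reaction quotient is Q = [Co²⁺]/[Ag⁺]^2 = 0.00100.
At 25 °C, E = E° − (0.0592/n) log Q = 1.08 − (0.0592/2)(-3.000) = 1.080 + 0.089 = 1.169 V.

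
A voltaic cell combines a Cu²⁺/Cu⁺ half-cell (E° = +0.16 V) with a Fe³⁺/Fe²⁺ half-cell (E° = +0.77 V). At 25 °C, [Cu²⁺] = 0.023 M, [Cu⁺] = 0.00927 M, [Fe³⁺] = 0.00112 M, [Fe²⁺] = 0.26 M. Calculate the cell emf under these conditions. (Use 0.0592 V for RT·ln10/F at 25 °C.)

The Fe³⁺/Fe²⁺ couple has the higher reduction potential and acts as the cathode, so E°_cell = +0.77 − (+0.16) = 0.61 V.
Balancing electrons gives n = 1; the reaction quotient is Q = [Cu²⁺]·[Fe²⁺]/([Cu⁺]·[Fe³⁺]) = 576.
At 25 °C, E = E° − (0.0592/n) log Q = 0.61 − (0.0592/1)(2.760) = 0.610 − 0.163 = 0.447 V.

0.447 V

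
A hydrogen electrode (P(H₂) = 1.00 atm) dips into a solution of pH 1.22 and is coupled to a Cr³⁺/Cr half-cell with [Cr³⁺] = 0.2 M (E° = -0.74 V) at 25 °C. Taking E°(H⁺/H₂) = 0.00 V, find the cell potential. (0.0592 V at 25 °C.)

The hydrogen couple is the cathode, so E°_cell = 0.74 V; n = 6.
[H⁺] = 10^(−1.22) = 0.060 M, and Q = [Cr³⁺]^2·P(H₂)^3 / [H⁺]^6 = 8.36 × 10^5.
E = E° − (0.0592/6) log Q = 0.74 − (0.0592/6)(5.922) = 0.682 V.

0.68 V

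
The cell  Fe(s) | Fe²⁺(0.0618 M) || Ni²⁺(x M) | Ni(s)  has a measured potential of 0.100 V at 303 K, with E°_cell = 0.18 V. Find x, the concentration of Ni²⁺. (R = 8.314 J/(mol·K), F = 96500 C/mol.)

From the Nernst equation, ln Q = nF(E° − E)/RT = 2×96500×(0.18 − 0.100)/(8.314×303) = 6.129, so Q = 459.
With Q = [Fe²⁺]/[Ni²⁺] and the known concentrations, [Ni²⁺] in the denominator gives [Ni²⁺] = 1.3 × 10^-4 M.

1.3 × 10^-4 M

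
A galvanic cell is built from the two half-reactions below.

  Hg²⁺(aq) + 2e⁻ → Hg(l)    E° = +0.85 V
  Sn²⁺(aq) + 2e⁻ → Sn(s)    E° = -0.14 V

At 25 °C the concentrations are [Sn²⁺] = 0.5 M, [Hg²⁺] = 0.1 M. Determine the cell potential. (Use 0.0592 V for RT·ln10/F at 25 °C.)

The Hg²⁺/Hg couple has the higher reduction potential and acts as the cathode, so E°_cell = +0.85 − (-0.14) = 0.99 V.
Balancing electrons gives n = 2; the reaction quotient is Q = [Sn²⁺]/[Hg²⁺] = 5.00.
At 25 °C, E = E° − (0.0592/n) log Q = 0.99 − (0.0592/2)(0.699) = 0.990 − 0.021 = 0.969 V.

0.969 V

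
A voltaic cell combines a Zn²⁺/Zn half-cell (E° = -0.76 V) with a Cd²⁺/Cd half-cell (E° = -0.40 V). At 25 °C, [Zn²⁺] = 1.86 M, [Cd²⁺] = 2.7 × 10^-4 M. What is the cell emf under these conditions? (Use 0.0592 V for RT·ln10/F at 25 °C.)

The Cd²⁺/Cd couple has the higher reduction potential and acts as the cathode, so E°_cell = -0.40 − (-0.76) = 0.36 V.
Balancing electrons gives n = 2; the reaction quotient is Q = [Zn²⁺]/[Cd²⁺] = 6890.
At 25 °C, E = E° − (0.0592/n) log Q = 0.36 − (0.0592/2)(3.838) = 0.360 − 0.114 = 0.246 V.

0.246 V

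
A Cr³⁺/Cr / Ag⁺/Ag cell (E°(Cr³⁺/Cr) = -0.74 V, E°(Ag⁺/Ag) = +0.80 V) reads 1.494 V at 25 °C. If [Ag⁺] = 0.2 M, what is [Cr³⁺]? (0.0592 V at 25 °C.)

1.7 M

From the Nernst equation, log Q = n(E° − E)/0.0592 = 3(1.54 − 1.494)/0.0592 = 2.331, so Q = 214.
With Q = [Cr³⁺]/[Ag⁺]^3 and the known concentrations, [Cr³⁺] in the numerator gives [Cr³⁺] = 1.7 M.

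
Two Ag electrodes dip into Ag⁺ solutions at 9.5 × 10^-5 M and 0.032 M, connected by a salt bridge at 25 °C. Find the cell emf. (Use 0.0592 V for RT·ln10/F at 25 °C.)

0.15 V

Both half-cells are Ag⁺/Ag, so E°_cell = 0. The concentrated side is the cathode; the cell reaction moves Ag⁺ from high to low concentration with n = 1.
Q = [Ag⁺]_dilute/[Ag⁺]_conc = 9.5 × 10^-5/0.032 = 0.00297.
E = 0 − (0.0592/1) log Q = −(0.0592/1)(-2.527) = 0.1496 V.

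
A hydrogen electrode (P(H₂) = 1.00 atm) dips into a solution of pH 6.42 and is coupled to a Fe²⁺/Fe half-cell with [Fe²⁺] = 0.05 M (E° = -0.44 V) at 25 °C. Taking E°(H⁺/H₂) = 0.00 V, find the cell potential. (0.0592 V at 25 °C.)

0.098 V

The hydrogen couple is the cathode, so E°_cell = 0.44 V; n = 2.
[H⁺] = 10^(−6.42) = 3.8 × 10^-7 M, and Q = [Fe²⁺]·P(H₂) / [H⁺]^2 = 3.46 × 10^11.
E = E° − (0.0592/2) log Q = 0.44 − (0.0592/2)(11.539) = 0.098 V.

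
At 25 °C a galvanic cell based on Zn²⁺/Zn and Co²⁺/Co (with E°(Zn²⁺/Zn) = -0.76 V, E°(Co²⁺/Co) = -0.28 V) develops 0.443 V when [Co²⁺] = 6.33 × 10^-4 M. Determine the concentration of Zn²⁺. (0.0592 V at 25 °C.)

From the Nernst equation, log Q = n(E° − E)/0.0592 = 2(0.48 − 0.443)/0.0592 = 1.250, so Q = 17.8.
With Q = [Zn²⁺]/[Co²⁺] and the known concentrations, [Zn²⁺] in the numerator gives [Zn²⁺] = 0.011 M.

0.011 M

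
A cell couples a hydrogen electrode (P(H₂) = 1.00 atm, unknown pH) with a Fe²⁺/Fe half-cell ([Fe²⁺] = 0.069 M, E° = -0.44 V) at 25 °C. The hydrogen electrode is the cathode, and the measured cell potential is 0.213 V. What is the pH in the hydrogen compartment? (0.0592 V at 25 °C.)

E°_cell = 0.44 V and n = 2.
log Q = n(E° − E)/0.0592 = 2×(0.44 − 0.213)/0.0592 = 7.669.
With Q = [Fe²⁺]·P(H₂) / [H⁺]^2, solving for [H⁺] gives log[H⁺] = -4.415, so pH = 4.42.

pH = 4.42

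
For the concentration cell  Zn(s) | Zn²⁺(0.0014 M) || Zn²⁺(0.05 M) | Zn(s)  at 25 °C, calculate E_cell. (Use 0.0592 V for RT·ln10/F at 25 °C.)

0.046 V

Both half-cells are Zn²⁺/Zn, so E°_cell = 0. The concentrated side is the cathode; the cell reaction moves Zn²⁺ from high to low concentration with n = 2.
Q = [Zn²⁺]_dilute/[Zn²⁺]_conc = 0.0014/0.05 = 0.0280.
E = 0 − (0.0592/2) log Q = −(0.0592/2)(-1.553) = 0.0460 V.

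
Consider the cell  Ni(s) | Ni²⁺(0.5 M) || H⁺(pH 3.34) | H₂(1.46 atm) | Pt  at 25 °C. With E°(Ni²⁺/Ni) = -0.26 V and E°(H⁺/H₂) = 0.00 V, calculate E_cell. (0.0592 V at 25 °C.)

0.066 V

The hydrogen couple is the cathode, so E°_cell = 0.26 V; n = 2.
[H⁺] = 10^(−3.34) = 4.6 × 10^-4 M, and Q = [Ni²⁺]·P(H₂) / [H⁺]^2 = 3.49 × 10^6.
E = E° − (0.0592/2) log Q = 0.26 − (0.0592/2)(6.543) = 0.066 V.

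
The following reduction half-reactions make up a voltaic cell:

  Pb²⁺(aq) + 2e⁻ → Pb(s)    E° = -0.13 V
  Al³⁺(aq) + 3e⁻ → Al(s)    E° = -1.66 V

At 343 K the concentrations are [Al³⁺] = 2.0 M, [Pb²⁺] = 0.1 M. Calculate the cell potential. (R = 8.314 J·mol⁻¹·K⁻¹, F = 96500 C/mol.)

1.49 V

The Pb²⁺/Pb couple has the higher reduction potential and acts as the cathode, so E°_cell = -0.13 − (-1.66) = 1.53 V.
Balancing electrons gives n = 6; the reaction quotient is Q = [Al³⁺]^2/[Pb²⁺]^3 = 4000.
E = E° − (RT/nF) ln Q = 1.53 − (8.314×343)/(6×96500) × (8.294) = 1.530 − 0.041 = 1.489 V.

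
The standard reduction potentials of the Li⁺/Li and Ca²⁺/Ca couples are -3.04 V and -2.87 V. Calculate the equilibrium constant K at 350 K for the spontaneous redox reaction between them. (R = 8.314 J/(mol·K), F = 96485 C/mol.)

E°_cell = -2.87 − (-3.04) = 0.17 V, with n = 2 electrons transferred.
At equilibrium E = 0, so the Nernst equation gives ln K = nFE°/RT = (2)(96485)(0.17)/((8.314)(350)) = 11.27.
K = e^11.27 = 7.9 × 10^4.

7.9 × 10^4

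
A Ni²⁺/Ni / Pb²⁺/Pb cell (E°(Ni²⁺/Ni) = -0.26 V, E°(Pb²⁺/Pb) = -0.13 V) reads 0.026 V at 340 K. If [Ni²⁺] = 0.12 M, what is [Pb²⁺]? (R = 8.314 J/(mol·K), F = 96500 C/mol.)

From the Nernst equation, ln Q = nF(E° − E)/RT = 2×96500×(0.13 − 0.026)/(8.314×340) = 7.101, so Q = 1210.
With Q = [Ni²⁺]/[Pb²⁺] and the known concentrations, [Pb²⁺] in the denominator gives [Pb²⁺] = 9.9 × 10^-5 M.

9.9 × 10^-5 M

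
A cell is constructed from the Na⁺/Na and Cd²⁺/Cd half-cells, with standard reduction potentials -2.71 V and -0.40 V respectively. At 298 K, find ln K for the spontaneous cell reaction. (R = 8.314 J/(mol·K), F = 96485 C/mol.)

ln K = 179.9

E°_cell = -0.40 − (-2.71) = 2.31 V, with n = 2 electrons transferred.
At equilibrium E = 0, so the Nernst equation gives ln K = nFE°/RT = (2)(96485)(2.31)/((8.314)(298)) = 179.92.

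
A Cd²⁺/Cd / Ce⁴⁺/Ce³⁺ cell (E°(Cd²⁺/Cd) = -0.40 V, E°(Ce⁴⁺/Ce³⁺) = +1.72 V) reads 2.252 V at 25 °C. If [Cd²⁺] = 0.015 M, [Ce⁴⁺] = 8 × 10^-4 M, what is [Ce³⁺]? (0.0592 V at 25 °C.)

From the Nernst equation, log Q = n(E° − E)/0.0592 = 2(2.12 − 2.252)/0.0592 = -4.459, so Q = 3.47 × 10^-5.
With Q = [Cd²⁺]·[Ce³⁺]^2/[Ce⁴⁺]^2 and the known concentrations, [Ce³⁺]^2 in the numerator gives [Ce³⁺] = 3.8 × 10^-5 M.

3.8 × 10^-5 M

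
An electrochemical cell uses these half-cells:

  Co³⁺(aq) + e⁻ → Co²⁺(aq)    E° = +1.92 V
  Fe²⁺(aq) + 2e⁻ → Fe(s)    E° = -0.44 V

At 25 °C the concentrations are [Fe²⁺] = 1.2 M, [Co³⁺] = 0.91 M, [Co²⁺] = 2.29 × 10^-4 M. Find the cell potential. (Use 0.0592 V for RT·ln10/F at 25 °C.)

The Co³⁺/Co²⁺ couple has the higher reduction potential and acts as the cathode, so E°_cell = +1.92 − (-0.44) = 2.36 V.
Balancing electrons gives n = 2; the reaction quotient is Q = [Fe²⁺]·[Co²⁺]^2/[Co³⁺]^2 = 7.6 × 10^-8.
At 25 °C, E = E° − (0.0592/n) log Q = 2.36 − (0.0592/2)(-7.119) = 2.360 + 0.211 = 2.571 V.

2.57 V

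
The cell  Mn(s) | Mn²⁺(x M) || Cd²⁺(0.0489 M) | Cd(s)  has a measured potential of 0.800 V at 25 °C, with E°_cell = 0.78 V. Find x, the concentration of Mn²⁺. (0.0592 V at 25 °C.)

From the Nernst equation, log Q = n(E° − E)/0.0592 = 2(0.78 − 0.800)/0.0592 = -0.676, so Q = 0.211.
With Q = [Mn²⁺]/[Cd²⁺] and the known concentrations, [Mn²⁺] in the numerator gives [Mn²⁺] = 0.01 M.

0.01 M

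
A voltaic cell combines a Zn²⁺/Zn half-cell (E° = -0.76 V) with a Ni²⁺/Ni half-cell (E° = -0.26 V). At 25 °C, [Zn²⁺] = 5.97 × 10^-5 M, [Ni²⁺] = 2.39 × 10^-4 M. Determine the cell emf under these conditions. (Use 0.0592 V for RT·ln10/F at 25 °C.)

The Ni²⁺/Ni couple has the higher reduction potential and acts as the cathode, so E°_cell = -0.26 − (-0.76) = 0.50 V.
Balancing electrons gives n = 2; the reaction quotient is Q = [Zn²⁺]/[Ni²⁺] = 0.250.
At 25 °C, E = E° − (0.0592/n) log Q = 0.50 − (0.0592/2)(-0.602) = 0.500 + 0.018 = 0.518 V.

0.518 V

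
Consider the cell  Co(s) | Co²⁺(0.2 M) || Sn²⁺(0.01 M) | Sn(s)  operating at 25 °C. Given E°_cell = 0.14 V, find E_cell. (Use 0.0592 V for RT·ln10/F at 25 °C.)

Balancing electrons gives n = 2; the reaction quotient is Q = [Co²⁺]/[Sn²⁺] = 20.0.
At 25 °C, E = E° − (0.0592/n) log Q = 0.14 − (0.0592/2)(1.301) = 0.140 − 0.039 = 0.101 V.

0.101 V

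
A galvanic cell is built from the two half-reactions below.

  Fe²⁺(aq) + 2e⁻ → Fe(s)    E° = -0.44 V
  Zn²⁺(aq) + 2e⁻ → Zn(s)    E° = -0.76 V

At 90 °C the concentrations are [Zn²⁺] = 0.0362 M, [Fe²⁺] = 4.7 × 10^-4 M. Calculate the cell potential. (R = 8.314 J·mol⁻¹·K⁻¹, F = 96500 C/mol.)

The Fe²⁺/Fe couple has the higher reduction potential and acts as the cathode, so E°_cell = -0.44 − (-0.76) = 0.32 V.
Balancing electrons gives n = 2; the reaction quotient is Q = [Zn²⁺]/[Fe²⁺] = 77.0.
E = E° − (RT/nF) ln Q = 0.32 − (8.314×363)/(2×96500) × (4.344) = 0.320 − 0.068 = 0.252 V.

0.252 V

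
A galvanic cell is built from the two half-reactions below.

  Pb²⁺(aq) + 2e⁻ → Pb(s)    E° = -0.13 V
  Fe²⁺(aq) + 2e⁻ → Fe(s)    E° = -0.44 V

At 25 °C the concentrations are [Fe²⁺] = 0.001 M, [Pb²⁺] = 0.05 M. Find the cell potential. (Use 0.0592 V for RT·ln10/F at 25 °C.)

0.360 V

The Pb²⁺/Pb couple has the higher reduction potential and acts as the cathode, so E°_cell = -0.13 − (-0.44) = 0.31 V.
Balancing electrons gives n = 2; the reaction quotient is Q = [Fe²⁺]/[Pb²⁺] = 0.0200.
At 25 °C, E = E° − (0.0592/n) log Q = 0.31 − (0.0592/2)(-1.699) = 0.310 + 0.050 = 0.360 V.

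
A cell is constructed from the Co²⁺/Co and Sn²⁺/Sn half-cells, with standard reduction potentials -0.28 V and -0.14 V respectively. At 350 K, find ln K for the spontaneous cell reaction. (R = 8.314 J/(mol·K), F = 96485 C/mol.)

E°_cell = -0.14 − (-0.28) = 0.14 V, with n = 2 electrons transferred.
At equilibrium E = 0, so the Nernst equation gives ln K = nFE°/RT = (2)(96485)(0.14)/((8.314)(350)) = 9.28.

ln K = 9.3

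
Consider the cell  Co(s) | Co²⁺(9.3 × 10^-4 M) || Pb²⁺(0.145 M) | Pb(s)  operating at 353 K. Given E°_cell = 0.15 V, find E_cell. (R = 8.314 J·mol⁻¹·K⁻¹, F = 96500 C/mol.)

Balancing electrons gives n = 2; the reaction quotient is Q = [Co²⁺]/[Pb²⁺] = 0.00641.
E = E° − (RT/nF) ln Q = 0.15 − (8.314×353)/(2×96500) × (-5.049) = 0.150 + 0.077 = 0.227 V.

0.227 V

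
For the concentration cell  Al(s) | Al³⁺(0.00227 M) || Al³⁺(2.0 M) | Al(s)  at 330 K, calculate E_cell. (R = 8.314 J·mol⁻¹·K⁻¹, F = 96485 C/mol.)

0.064 V

Both half-cells are Al³⁺/Al, so E°_cell = 0. The concentrated side is the cathode; the cell reaction moves Al³⁺ from high to low concentration with n = 3.
Q = [Al³⁺]_dilute/[Al³⁺]_conc = 0.00227/2.0 = 0.00114.
E = 0 − (RT/nF) ln Q = −((8.314×330)/(3×96485))(-6.781) = 0.0643 V.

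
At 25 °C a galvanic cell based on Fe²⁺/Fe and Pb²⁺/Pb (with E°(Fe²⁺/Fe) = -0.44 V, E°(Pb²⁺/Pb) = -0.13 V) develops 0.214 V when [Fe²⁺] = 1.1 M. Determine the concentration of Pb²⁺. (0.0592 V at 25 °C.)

6.3 × 10^-4 M

From the Nernst equation, log Q = n(E° − E)/0.0592 = 2(0.31 − 0.214)/0.0592 = 3.243, so Q = 1750.
With Q = [Fe²⁺]/[Pb²⁺] and the known concentrations, [Pb²⁺] in the denominator gives [Pb²⁺] = 6.3 × 10^-4 M.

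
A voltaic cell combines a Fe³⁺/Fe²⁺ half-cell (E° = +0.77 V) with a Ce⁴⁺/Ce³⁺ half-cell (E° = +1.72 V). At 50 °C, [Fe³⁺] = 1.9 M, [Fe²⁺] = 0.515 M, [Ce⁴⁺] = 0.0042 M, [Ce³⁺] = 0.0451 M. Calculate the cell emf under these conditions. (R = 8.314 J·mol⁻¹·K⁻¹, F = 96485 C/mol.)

The Ce⁴⁺/Ce³⁺ couple has the higher reduction potential and acts as the cathode, so E°_cell = +1.72 − (+0.77) = 0.95 V.
Balancing electrons gives n = 1; the reaction quotient is Q = [Fe³⁺]·[Ce³⁺]/([Fe²⁺]·[Ce⁴⁺]) = 39.6.
E = E° − (RT/nF) ln Q = 0.95 − (8.314×323)/(1×96485) × (3.679) = 0.950 − 0.102 = 0.848 V.

0.848 V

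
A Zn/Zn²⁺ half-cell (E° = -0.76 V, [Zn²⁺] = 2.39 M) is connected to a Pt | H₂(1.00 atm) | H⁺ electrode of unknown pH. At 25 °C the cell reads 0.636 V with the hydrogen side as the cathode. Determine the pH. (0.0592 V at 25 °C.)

E°_cell = 0.76 V and n = 2.
log Q = n(E° − E)/0.0592 = 2×(0.76 − 0.636)/0.0592 = 4.189.
With Q = [Zn²⁺]·P(H₂) / [H⁺]^2, solving for [H⁺] gives log[H⁺] = -1.905, so pH = 1.91.

pH = 1.91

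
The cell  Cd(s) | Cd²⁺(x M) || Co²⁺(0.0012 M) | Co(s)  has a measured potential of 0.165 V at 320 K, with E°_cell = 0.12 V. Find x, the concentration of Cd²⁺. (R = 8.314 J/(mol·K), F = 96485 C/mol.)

4.6 × 10^-5 M

From the Nernst equation, ln Q = nF(E° − E)/RT = 2×96485×(0.12 − 0.165)/(8.314×320) = -3.264, so Q = 0.0382.
With Q = [Cd²⁺]/[Co²⁺] and the known concentrations, [Cd²⁺] in the numerator gives [Cd²⁺] = 4.6 × 10^-5 M.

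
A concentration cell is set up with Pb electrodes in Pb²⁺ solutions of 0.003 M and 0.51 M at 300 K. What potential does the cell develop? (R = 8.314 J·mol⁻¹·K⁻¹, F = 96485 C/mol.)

Both half-cells are Pb²⁺/Pb, so E°_cell = 0. The concentrated side is the cathode; the cell reaction moves Pb²⁺ from high to low concentration with n = 2.
Q = [Pb²⁺]_dilute/[Pb²⁺]_conc = 0.003/0.51 = 0.00588.
E = 0 − (RT/nF) ln Q = −((8.314×300)/(2×96485))(-5.136) = 0.0664 V.

0.066 V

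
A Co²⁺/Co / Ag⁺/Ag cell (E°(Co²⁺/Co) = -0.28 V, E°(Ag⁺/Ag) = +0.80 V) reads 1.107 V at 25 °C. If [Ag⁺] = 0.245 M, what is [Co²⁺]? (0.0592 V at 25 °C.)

0.0073 M

From the Nernst equation, log Q = n(E° − E)/0.0592 = 2(1.08 − 1.107)/0.0592 = -0.912, so Q = 0.122.
With Q = [Co²⁺]/[Ag⁺]^2 and the known concentrations, [Co²⁺] in the numerator gives [Co²⁺] = 0.0073 M.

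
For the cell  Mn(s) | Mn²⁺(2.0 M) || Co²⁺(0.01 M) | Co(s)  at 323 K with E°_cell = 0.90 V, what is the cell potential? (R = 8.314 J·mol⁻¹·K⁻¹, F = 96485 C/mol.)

Balancing electrons gives n = 2; the reaction quotient is Q = [Mn²⁺]/[Co²⁺] = 200.
E = E° − (RT/nF) ln Q = 0.90 − (8.314×323)/(2×96485) × (5.298) = 0.900 − 0.074 = 0.826 V.

0.826 V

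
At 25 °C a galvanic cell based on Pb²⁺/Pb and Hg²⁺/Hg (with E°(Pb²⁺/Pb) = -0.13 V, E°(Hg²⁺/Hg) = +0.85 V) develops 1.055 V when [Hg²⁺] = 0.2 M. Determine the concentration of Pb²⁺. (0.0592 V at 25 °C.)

From the Nernst equation, log Q = n(E° − E)/0.0592 = 2(0.98 − 1.055)/0.0592 = -2.534, so Q = 0.00293.
With Q = [Pb²⁺]/[Hg²⁺] and the known concentrations, [Pb²⁺] in the numerator gives [Pb²⁺] = 5.9 × 10^-4 M.

5.9 × 10^-4 M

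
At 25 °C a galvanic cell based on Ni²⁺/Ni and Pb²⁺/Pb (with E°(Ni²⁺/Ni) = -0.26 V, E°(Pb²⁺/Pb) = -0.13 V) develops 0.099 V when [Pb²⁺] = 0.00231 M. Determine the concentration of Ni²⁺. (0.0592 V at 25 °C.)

From the Nernst equation, log Q = n(E° − E)/0.0592 = 2(0.13 − 0.099)/0.0592 = 1.047, so Q = 11.2.
With Q = [Ni²⁺]/[Pb²⁺] and the known concentrations, [Ni²⁺] in the numerator gives [Ni²⁺] = 0.026 M.

0.026 M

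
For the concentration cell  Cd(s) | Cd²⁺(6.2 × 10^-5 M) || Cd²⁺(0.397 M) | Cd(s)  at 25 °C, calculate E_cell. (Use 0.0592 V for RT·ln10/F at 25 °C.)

Both half-cells are Cd²⁺/Cd, so E°_cell = 0. The concentrated side is the cathode; the cell reaction moves Cd²⁺ from high to low concentration with n = 2.
Q = [Cd²⁺]_dilute/[Cd²⁺]_conc = 6.2 × 10^-5/0.397 = 1.56 × 10^-4.
E = 0 − (0.0592/2) log Q = −(0.0592/2)(-3.806) = 0.1127 V.

0.11 V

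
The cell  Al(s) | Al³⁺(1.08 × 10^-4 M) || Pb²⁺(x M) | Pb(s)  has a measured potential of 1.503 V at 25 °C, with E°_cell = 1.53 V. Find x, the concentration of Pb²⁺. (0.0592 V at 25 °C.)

From the Nernst equation, log Q = n(E° − E)/0.0592 = 6(1.53 − 1.503)/0.0592 = 2.736, so Q = 545.
With Q = [Al³⁺]^2/[Pb²⁺]^3 and the known concentrations, [Pb²⁺]^3 in the denominator gives [Pb²⁺] = 2.8 × 10^-4 M.

2.8 × 10^-4 M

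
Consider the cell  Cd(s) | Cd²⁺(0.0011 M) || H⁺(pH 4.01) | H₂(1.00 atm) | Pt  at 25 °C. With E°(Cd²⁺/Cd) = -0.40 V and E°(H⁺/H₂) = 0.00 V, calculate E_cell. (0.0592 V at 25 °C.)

0.25 V

The hydrogen couple is the cathode, so E°_cell = 0.40 V; n = 2.
[H⁺] = 10^(−4.01) = 9.8 × 10^-5 M, and Q = [Cd²⁺]·P(H₂) / [H⁺]^2 = 1.15 × 10^5.
E = E° − (0.0592/2) log Q = 0.40 − (0.0592/2)(5.061) = 0.250 V.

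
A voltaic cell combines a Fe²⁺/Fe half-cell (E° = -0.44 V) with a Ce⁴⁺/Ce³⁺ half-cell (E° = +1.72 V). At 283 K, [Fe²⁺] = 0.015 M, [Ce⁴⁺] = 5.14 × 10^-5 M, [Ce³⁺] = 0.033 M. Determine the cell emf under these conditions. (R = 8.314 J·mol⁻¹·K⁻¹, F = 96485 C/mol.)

The Ce⁴⁺/Ce³⁺ couple has the higher reduction potential and acts as the cathode, so E°_cell = +1.72 − (-0.44) = 2.16 V.
Balancing electrons gives n = 2; the reaction quotient is Q = [Fe²⁺]·[Ce³⁺]^2/[Ce⁴⁺]^2 = 6180.
E = E° − (RT/nF) ln Q = 2.16 − (8.314×283)/(2×96485) × (8.730) = 2.160 − 0.106 = 2.054 V.

2.05 V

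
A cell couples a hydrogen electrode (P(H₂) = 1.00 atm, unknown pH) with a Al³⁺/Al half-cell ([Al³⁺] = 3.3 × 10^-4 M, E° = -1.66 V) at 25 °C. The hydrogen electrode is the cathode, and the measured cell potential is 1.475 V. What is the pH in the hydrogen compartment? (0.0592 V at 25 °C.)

pH = 4.29

E°_cell = 1.66 V and n = 6.
log Q = n(E° − E)/0.0592 = 6×(1.66 − 1.475)/0.0592 = 18.750.
With Q = [Al³⁺]^2·P(H₂)^3 / [H⁺]^6, solving for [H⁺] gives log[H⁺] = -4.285, so pH = 4.29.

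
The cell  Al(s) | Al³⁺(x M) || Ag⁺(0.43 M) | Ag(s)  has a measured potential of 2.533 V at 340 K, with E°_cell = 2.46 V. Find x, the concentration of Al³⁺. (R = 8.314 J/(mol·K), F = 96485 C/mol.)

4.5 × 10^-5 M

From the Nernst equation, ln Q = nF(E° − E)/RT = 3×96485×(2.46 − 2.533)/(8.314×340) = -7.475, so Q = 5.67 × 10^-4.
With Q = [Al³⁺]/[Ag⁺]^3 and the known concentrations, [Al³⁺] in the numerator gives [Al³⁺] = 4.5 × 10^-5 M.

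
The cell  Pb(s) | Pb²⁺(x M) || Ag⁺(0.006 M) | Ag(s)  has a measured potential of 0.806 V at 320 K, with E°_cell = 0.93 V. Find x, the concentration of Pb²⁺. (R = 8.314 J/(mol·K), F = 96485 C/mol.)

From the Nernst equation, ln Q = nF(E° − E)/RT = 2×96485×(0.93 − 0.806)/(8.314×320) = 8.994, so Q = 8050.
With Q = [Pb²⁺]/[Ag⁺]^2 and the known concentrations, [Pb²⁺] in the numerator gives [Pb²⁺] = 0.29 M.

0.29 M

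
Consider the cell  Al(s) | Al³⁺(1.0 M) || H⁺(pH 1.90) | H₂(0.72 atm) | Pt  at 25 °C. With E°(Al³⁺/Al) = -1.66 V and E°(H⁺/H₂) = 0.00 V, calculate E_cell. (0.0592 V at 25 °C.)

The hydrogen couple is the cathode, so E°_cell = 1.66 V; n = 6.
[H⁺] = 10^(−1.90) = 0.013 M, and Q = [Al³⁺]^2·P(H₂)^3 / [H⁺]^6 = 9.38 × 10^10.
E = E° − (0.0592/6) log Q = 1.66 − (0.0592/6)(10.972) = 1.552 V.

1.55 V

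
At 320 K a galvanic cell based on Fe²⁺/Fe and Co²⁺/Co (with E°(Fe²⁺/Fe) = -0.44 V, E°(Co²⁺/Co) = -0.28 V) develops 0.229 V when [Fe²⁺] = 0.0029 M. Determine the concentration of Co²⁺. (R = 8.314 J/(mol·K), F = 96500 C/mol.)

0.43 M

From the Nernst equation, ln Q = nF(E° − E)/RT = 2×96500×(0.16 − 0.229)/(8.314×320) = -5.005, so Q = 0.00670.
With Q = [Fe²⁺]/[Co²⁺] and the known concentrations, [Co²⁺] in the denominator gives [Co²⁺] = 0.43 M.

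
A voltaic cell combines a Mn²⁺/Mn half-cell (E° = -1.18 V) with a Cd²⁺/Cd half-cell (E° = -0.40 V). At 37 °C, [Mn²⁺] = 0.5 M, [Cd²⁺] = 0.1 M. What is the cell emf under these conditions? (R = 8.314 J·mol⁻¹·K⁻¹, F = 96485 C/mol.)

The Cd²⁺/Cd couple has the higher reduction potential and acts as the cathode, so E°_cell = -0.40 − (-1.18) = 0.78 V.
Balancing electrons gives n = 2; the reaction quotient is Q = [Mn²⁺]/[Cd²⁺] = 5.00.
E = E° − (RT/nF) ln Q = 0.78 − (8.314×310)/(2×96485) × (1.609) = 0.780 − 0.021 = 0.759 V.

0.759 V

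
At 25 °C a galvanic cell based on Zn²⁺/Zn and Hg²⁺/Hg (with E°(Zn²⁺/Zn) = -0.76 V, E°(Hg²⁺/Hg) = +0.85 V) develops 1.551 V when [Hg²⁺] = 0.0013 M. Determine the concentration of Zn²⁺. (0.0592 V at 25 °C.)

From the Nernst equation, log Q = n(E° − E)/0.0592 = 2(1.61 − 1.551)/0.0592 = 1.993, so Q = 98.5.
With Q = [Zn²⁺]/[Hg²⁺] and the known concentrations, [Zn²⁺] in the numerator gives [Zn²⁺] = 0.13 M.

0.13 M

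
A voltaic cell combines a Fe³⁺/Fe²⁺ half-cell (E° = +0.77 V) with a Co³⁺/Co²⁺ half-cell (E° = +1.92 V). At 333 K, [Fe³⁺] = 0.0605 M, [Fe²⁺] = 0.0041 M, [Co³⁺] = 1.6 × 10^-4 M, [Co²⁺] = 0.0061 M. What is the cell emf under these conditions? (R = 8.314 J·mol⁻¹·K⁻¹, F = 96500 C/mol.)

The Co³⁺/Co²⁺ couple has the higher reduction potential and acts as the cathode, so E°_cell = +1.92 − (+0.77) = 1.15 V.
Balancing electrons gives n = 1; the reaction quotient is Q = [Fe³⁺]·[Co²⁺]/([Fe²⁺]·[Co³⁺]) = 563.
E = E° − (RT/nF) ln Q = 1.15 − (8.314×333)/(1×96500) × (6.333) = 1.150 − 0.182 = 0.968 V.

0.968 V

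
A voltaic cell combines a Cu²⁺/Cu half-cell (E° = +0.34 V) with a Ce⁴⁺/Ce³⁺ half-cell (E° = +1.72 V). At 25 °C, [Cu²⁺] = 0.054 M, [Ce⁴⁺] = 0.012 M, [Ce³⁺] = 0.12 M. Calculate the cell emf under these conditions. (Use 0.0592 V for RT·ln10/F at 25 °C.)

1.36 V

The Ce⁴⁺/Ce³⁺ couple has the higher reduction potential and acts as the cathode, so E°_cell = +1.72 − (+0.34) = 1.38 V.
Balancing electrons gives n = 2; the reaction quotient is Q = [Cu²⁺]·[Ce³⁺]^2/[Ce⁴⁺]^2 = 5.40.
At 25 °C, E = E° − (0.0592/n) log Q = 1.38 − (0.0592/2)(0.732) = 1.380 − 0.022 = 1.358 V.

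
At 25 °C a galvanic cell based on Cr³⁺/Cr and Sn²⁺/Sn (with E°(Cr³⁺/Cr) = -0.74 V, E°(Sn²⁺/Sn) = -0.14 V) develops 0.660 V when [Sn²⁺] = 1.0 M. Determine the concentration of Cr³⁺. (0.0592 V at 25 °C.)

9.1 × 10^-4 M

From the Nernst equation, log Q = n(E° − E)/0.0592 = 6(0.60 − 0.660)/0.0592 = -6.081, so Q = 8.3 × 10^-7.
With Q = [Cr³⁺]^2/[Sn²⁺]^3 and the known concentrations, [Cr³⁺]^2 in the numerator gives [Cr³⁺] = 9.1 × 10^-4 M.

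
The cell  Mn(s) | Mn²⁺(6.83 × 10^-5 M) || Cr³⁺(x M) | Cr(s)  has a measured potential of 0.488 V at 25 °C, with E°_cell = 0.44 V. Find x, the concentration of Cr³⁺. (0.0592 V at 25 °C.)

From the Nernst equation, log Q = n(E° − E)/0.0592 = 6(0.44 − 0.488)/0.0592 = -4.865, so Q = 1.37 × 10^-5.
With Q = [Mn²⁺]^3/[Cr³⁺]^2 and the known concentrations, [Cr³⁺]^2 in the denominator gives [Cr³⁺] = 1.5 × 10^-4 M.

1.5 × 10^-4 M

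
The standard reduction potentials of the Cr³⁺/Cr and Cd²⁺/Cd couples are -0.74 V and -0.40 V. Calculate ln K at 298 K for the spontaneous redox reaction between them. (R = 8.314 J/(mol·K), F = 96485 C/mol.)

E°_cell = -0.40 − (-0.74) = 0.34 V, with n = 6 electrons transferred.
At equilibrium E = 0, so the Nernst equation gives ln K = nFE°/RT = (6)(96485)(0.34)/((8.314)(298)) = 79.44.

ln K = 79.4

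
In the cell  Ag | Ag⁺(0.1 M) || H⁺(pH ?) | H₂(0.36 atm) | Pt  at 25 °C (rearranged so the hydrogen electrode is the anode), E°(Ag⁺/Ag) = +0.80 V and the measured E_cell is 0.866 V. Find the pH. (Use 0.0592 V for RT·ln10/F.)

pH = 2.34

E°_cell = 0.80 V and n = 2.
log Q = n(E° − E)/0.0592 = 2×(0.80 − 0.866)/0.0592 = -2.230.
With Q = [H⁺]^2 / ([Ag⁺]^2·P(H₂)), solving for [H⁺] gives log[H⁺] = -2.337, so pH = 2.34.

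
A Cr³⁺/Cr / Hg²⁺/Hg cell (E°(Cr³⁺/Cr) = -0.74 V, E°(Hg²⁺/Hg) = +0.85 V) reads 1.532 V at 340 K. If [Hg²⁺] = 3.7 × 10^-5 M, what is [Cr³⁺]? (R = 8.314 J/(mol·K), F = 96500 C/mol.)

8.6 × 10^-5 M

From the Nernst equation, ln Q = nF(E° − E)/RT = 6×96500×(1.59 − 1.532)/(8.314×340) = 11.880, so Q = 1.44 × 10^5.
With Q = [Cr³⁺]^2/[Hg²⁺]^3 and the known concentrations, [Cr³⁺]^2 in the numerator gives [Cr³⁺] = 8.6 × 10^-5 M.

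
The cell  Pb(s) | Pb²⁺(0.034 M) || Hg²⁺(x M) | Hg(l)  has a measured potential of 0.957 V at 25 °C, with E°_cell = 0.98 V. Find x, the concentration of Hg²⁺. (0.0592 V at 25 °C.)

0.0057 M

From the Nernst equation, log Q = n(E° − E)/0.0592 = 2(0.98 − 0.957)/0.0592 = 0.777, so Q = 5.98.
With Q = [Pb²⁺]/[Hg²⁺] and the known concentrations, [Hg²⁺] in the denominator gives [Hg²⁺] = 0.0057 M.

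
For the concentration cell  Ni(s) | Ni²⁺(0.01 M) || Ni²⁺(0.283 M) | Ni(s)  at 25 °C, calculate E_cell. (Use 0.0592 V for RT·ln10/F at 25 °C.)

Both half-cells are Ni²⁺/Ni, so E°_cell = 0. The concentrated side is the cathode; the cell reaction moves Ni²⁺ from high to low concentration with n = 2.
Q = [Ni²⁺]_dilute/[Ni²⁺]_conc = 0.01/0.283 = 0.0353.
E = 0 − (0.0592/2) log Q = −(0.0592/2)(-1.452) = 0.0430 V.

0.043 V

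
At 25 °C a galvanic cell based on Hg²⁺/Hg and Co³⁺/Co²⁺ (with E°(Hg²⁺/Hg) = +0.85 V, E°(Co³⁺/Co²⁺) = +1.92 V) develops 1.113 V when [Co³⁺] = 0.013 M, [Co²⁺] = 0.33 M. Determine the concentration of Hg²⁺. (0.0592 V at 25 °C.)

5.5 × 10^-5 M

From the Nernst equation, log Q = n(E° − E)/0.0592 = 2(1.07 − 1.113)/0.0592 = -1.453, so Q = 0.0353.
With Q = [Hg²⁺]·[Co²⁺]^2/[Co³⁺]^2 and the known concentrations, [Hg²⁺] in the numerator gives [Hg²⁺] = 5.5 × 10^-5 M.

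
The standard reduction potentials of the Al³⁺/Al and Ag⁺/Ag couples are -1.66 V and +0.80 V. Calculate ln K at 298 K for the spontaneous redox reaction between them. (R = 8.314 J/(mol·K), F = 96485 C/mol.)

E°_cell = +0.80 − (-1.66) = 2.46 V, with n = 3 electrons transferred.
At equilibrium E = 0, so the Nernst equation gives ln K = nFE°/RT = (3)(96485)(2.46)/((8.314)(298)) = 287.40.

ln K = 287.4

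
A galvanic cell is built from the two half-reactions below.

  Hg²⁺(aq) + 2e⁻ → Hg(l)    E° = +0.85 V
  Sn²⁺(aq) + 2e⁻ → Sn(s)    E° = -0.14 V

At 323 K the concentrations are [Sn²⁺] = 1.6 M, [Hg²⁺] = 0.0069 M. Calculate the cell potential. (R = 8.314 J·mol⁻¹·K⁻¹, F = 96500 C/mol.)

0.914 V

The Hg²⁺/Hg couple has the higher reduction potential and acts as the cathode, so E°_cell = +0.85 − (-0.14) = 0.99 V.
Balancing electrons gives n = 2; the reaction quotient is Q = [Sn²⁺]/[Hg²⁺] = 232.
E = E° − (RT/nF) ln Q = 0.99 − (8.314×323)/(2×96500) × (5.446) = 0.990 − 0.076 = 0.914 V.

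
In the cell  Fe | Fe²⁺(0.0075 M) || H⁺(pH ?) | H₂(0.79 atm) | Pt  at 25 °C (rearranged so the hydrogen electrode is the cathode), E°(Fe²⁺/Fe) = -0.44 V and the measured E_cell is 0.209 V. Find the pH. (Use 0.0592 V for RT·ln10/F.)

E°_cell = 0.44 V and n = 2.
log Q = n(E° − E)/0.0592 = 2×(0.44 − 0.209)/0.0592 = 7.804.
With Q = [Fe²⁺]·P(H₂) / [H⁺]^2, solving for [H⁺] gives log[H⁺] = -5.016, so pH = 5.02.

pH = 5.02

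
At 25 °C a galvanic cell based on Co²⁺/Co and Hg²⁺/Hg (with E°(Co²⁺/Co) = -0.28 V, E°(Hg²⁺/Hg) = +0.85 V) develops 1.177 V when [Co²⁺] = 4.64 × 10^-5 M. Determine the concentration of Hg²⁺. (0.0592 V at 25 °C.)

0.0018 M

From the Nernst equation, log Q = n(E° − E)/0.0592 = 2(1.13 − 1.177)/0.0592 = -1.588, so Q = 0.0258.
With Q = [Co²⁺]/[Hg²⁺] and the known concentrations, [Hg²⁺] in the denominator gives [Hg²⁺] = 0.0018 M.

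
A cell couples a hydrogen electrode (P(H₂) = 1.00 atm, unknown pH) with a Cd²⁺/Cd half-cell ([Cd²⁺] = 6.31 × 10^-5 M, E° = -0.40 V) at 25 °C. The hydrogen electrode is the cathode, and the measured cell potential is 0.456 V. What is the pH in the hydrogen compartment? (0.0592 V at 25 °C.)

E°_cell = 0.40 V and n = 2.
log Q = n(E° − E)/0.0592 = 2×(0.40 − 0.456)/0.0592 = -1.892.
With Q = [Cd²⁺]·P(H₂) / [H⁺]^2, solving for [H⁺] gives log[H⁺] = -1.154, so pH = 1.15.

pH = 1.15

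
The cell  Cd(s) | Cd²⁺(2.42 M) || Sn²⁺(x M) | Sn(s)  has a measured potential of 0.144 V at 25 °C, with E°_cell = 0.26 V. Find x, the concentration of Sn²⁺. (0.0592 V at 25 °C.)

From the Nernst equation, log Q = n(E° − E)/0.0592 = 2(0.26 − 0.144)/0.0592 = 3.919, so Q = 8300.
With Q = [Cd²⁺]/[Sn²⁺] and the known concentrations, [Sn²⁺] in the denominator gives [Sn²⁺] = 2.9 × 10^-4 M.

2.9 × 10^-4 M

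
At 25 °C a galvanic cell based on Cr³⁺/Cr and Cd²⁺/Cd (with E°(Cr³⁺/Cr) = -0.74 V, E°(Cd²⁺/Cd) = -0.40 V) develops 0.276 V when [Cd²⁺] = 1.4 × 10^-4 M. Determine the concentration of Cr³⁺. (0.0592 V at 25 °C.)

From the Nernst equation, log Q = n(E° − E)/0.0592 = 6(0.34 − 0.276)/0.0592 = 6.486, so Q = 3.07 × 10^6.
With Q = [Cr³⁺]^2/[Cd²⁺]^3 and the known concentrations, [Cr³⁺]^2 in the numerator gives [Cr³⁺] = 0.0029 M.

0.0029 M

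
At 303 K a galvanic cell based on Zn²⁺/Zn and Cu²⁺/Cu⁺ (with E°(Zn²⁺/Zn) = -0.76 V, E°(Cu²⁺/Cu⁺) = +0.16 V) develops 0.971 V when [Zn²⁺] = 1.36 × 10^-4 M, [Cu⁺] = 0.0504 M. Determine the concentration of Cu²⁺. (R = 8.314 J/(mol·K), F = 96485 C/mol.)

From the Nernst equation, ln Q = nF(E° − E)/RT = 2×96485×(0.92 − 0.971)/(8.314×303) = -3.907, so Q = 0.0201.
With Q = [Zn²⁺]·[Cu⁺]^2/[Cu²⁺]^2 and the known concentrations, [Cu²⁺]^2 in the denominator gives [Cu²⁺] = 0.0041 M.

0.0041 M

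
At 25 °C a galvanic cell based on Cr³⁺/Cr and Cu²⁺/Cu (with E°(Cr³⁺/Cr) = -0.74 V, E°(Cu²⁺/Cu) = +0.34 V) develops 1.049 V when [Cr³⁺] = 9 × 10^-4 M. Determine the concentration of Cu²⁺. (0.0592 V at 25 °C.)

From the Nernst equation, log Q = n(E° − E)/0.0592 = 6(1.08 − 1.049)/0.0592 = 3.142, so Q = 1390.
With Q = [Cr³⁺]^2/[Cu²⁺]^3 and the known concentrations, [Cu²⁺]^3 in the denominator gives [Cu²⁺] = 8.4 × 10^-4 M.

8.4 × 10^-4 M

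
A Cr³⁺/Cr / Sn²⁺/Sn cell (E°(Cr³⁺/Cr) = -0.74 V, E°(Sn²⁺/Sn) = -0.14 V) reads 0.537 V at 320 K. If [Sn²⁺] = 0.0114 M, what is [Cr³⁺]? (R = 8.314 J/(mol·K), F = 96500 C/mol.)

From the Nernst equation, ln Q = nF(E° − E)/RT = 6×96500×(0.60 − 0.537)/(8.314×320) = 13.711, so Q = 9 × 10^5.
With Q = [Cr³⁺]^2/[Sn²⁺]^3 and the known concentrations, [Cr³⁺]^2 in the numerator gives [Cr³⁺] = 1.2 M.

1.2 M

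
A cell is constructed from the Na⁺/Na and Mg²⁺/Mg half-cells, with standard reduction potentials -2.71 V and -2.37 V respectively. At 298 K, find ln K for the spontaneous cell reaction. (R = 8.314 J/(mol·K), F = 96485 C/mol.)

E°_cell = -2.37 − (-2.71) = 0.34 V, with n = 2 electrons transferred.
At equilibrium E = 0, so the Nernst equation gives ln K = nFE°/RT = (2)(96485)(0.34)/((8.314)(298)) = 26.48.

ln K = 26.5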